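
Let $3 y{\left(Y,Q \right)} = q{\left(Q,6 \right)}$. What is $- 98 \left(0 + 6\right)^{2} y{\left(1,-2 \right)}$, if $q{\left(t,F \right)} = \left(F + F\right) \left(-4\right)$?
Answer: $56448$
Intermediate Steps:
$q{\left(t,F \right)} = - 8 F$ ($q{\left(t,F \right)} = 2 F \left(-4\right) = - 8 F$)
$y{\left(Y,Q \right)} = -16$ ($y{\left(Y,Q \right)} = \frac{\left(-8\right) 6}{3} = \frac{1}{3} \left(-48\right) = -16$)
$- 98 \left(0 + 6\right)^{2} y{\left(1,-2 \right)} = - 98 \left(0 + 6\right)^{2} \left(-16\right) = - 98 \cdot 6^{2} \left(-16\right) = \left(-98\right) 36 \left(-16\right) = \left(-3528\right) \left(-16\right) = 56448$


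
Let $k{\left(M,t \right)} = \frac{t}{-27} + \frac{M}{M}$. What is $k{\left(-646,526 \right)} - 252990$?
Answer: $- \frac{6831229}{27} \approx -2.5301 \cdot 10^{5}$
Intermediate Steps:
$k{\left(M,t \right)} = 1 - \frac{t}{27}$ ($k{\left(M,t \right)} = t \left(- \frac{1}{27}\right) + 1 = - \frac{t}{27} + 1 = 1 - \frac{t}{27}$)
$k{\left(-646,526 \right)} - 252990 = \left(1 - \frac{526}{27}\right) - 252990 = - \frac{499}{27} - 252990 = - \frac{6831229}{27}$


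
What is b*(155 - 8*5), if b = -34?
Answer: -3910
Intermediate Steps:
b*(155 - 8*5) = -34*(155 - 8*5) = -34*(155 - 40) = -34*115 = -3910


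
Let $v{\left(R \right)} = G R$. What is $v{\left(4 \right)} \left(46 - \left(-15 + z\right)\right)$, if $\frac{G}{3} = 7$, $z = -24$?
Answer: $7140$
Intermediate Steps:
$G = 21$ ($G = 3 \cdot 7 = 21$)
$v{\left(R \right)} = 21 R$
$v{\left(4 \right)} \left(46 - \left(-15 + z\right)\right) = 21 \cdot 4 \left(46 + \left(15 - -24\right)\right) = 84 \left(46 + \left(15 + 24\right)\right) = 84 \left(46 + 39\right) = 84 \cdot 85 = 7140$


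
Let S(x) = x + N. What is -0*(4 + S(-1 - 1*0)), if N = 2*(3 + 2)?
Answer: 0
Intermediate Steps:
N = 10 (N = 2*5 = 10)
S(x) = 10 + x (S(x) = x + 10 = 10 + x)
-0*(4 + S(-1 - 1*0)) = -0*(4 + (10 + (-1 - 1*0))) = -0*(4 + (10 + (-1 + 0))) = -0*(4 + (10 - 1)) = -0*(4 + 9) = -0*13 = -98*0 = 0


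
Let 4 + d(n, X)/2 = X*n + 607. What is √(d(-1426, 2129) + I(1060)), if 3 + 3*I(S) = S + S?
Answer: 31*I*√56847/3 ≈ 2463.7*I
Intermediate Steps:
I(S) = -1 + 2*S/3 (I(S) = -1 + (S + S)/3 = -1 + (2*S)/3 = -1 + 2*S/3)
d(n, X) = 1206 + 2*X*n (d(n, X) = -8 + 2*(X*n + 607) = -8 + 2*(607 + X*n) = -8 + (1214 + 2*X*n) = 1206 + 2*X*n)
√(d(-1426, 2129) + I(1060)) = √((1206 + 2*2129*(-1426)) + (-1 + (⅔)*1060)) = √((1206 - 6071908) + (-1 + 2120/3)) = √(-6070702 + 2117/3) = √(-18209989/3) = 31*I*√56847/3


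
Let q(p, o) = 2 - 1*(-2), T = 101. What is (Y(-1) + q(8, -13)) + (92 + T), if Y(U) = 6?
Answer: 203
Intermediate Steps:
q(p, o) = 4 (q(p, o) = 2 + 2 = 4)
(Y(-1) + q(8, -13)) + (92 + T) = (6 + 4) + (92 + 101) = 10 + 193 = 203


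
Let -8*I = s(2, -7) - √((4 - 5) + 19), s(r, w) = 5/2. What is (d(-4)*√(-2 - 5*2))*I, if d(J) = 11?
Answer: 11*I*√3*(-5 + 6*√2)/8 ≈ 8.3004*I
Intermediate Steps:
s(r, w) = 5/2 (s(r, w) = 5*(½) = 5/2)
I = -5/16 + 3*√2/8 (I = -(5/2 - √((4 - 5) + 19))/8 = -(5/2 - √(-1 + 19))/8 = -(5/2 - √18)/8 = -(5/2 - 3*√2)/8 = -5/16 + 3*√2/8 ≈ 0.21783)
(d(-4)*√(-2 - 5*2))*I = (11*√(-2 - 5*2))*(-5/16 + 3*√2/8) = (11*√(-2 - 10))*(-5/16 + 3*√2/8) = (11*√(-12))*(-5/16 + 3*√2/8) = (11*(2*I*√3))*(-5/16 + 3*√2/8) = (22*I*√3)*(-5/16 + 3*√2/8) = 22*I*√3*(-5/16 + 3*√2/8)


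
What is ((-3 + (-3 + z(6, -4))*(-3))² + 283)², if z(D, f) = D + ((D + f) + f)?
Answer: 101761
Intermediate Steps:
z(D, f) = 2*D + 2*f (z(D, f) = D + (D + 2*f) = 2*D + 2*f)
((-3 + (-3 + z(6, -4))*(-3))² + 283)² = ((-3 + (-3 + (2*6 + 2*(-4)))*(-3))² + 283)² = ((-3 + (-3 + (12 - 8))*(-3))² + 283)² = ((-3 + (-3 + 4)*(-3))² + 283)² = ((-3 + 1*(-3))² + 283)² = ((-3 - 3)² + 283)² = ((-6)² + 283)² = (36 + 283)² = 319² = 101761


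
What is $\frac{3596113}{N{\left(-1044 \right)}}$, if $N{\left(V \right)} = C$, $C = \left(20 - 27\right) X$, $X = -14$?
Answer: $\frac{3596113}{98} \approx 36695.0$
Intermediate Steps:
$C = 98$ ($C = \left(20 - 27\right) \left(-14\right) = \left(-7\right) \left(-14\right) = 98$)
$N{\left(V \right)} = 98$
$\frac{3596113}{N{\left(-1044 \right)}} = \frac{3596113}{98}$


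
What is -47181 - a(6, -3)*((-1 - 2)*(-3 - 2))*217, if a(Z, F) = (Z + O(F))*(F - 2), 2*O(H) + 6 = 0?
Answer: 1644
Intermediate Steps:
O(H) = -3 (O(H) = -3 + (½)*0 = -3 + 0 = -3)
a(Z, F) = (-3 + Z)*(-2 + F) (a(Z, F) = (Z - 3)*(F - 2) = (-3 + Z)*(-2 + F))
-47181 - a(6, -3)*((-1 - 2)*(-3 - 2))*217 = -47181 - (6 - 3*(-3) - 2*6 - 3*6)*((-1 - 2)*(-3 - 2))*217 = -47181 - (6 + 9 - 12 - 18)*(-3*(-5))*217 = -47181 - (-15*15)*217 = -47181 - (-225)*217 = -47181 - 1*(-48825) = -47181 + 48825 = 1644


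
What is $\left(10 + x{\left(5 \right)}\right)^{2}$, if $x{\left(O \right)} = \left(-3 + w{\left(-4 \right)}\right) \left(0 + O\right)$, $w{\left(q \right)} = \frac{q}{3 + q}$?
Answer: $225$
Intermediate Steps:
$x{\left(O \right)} = O$ ($x{\left(O \right)} = \left(-3 - \frac{4}{3 - 4}\right) \left(0 + O\right) = \left(-3 - \frac{4}{-1}\right) O = \left(-3 - -4\right) O = \left(-3 + 4\right) O = 1 O = O$)
$\left(10 + x{\left(5 \right)}\right)^{2} = \left(10 + 5\right)^{2} = 15^{2} = 225$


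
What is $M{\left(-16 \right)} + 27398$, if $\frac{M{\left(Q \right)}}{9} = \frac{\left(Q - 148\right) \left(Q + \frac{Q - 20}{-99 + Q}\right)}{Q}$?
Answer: $\frac{2984351}{115} \approx 25951.0$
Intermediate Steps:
$M{\left(Q \right)} = \frac{9 \left(-148 + Q\right) \left(Q + \frac{-20 + Q}{-99 + Q}\right)}{Q}$ ($M{\left(Q \right)} = 9 \frac{\left(Q - 148\right) \left(Q + \frac{Q - 20}{-99 + Q}\right)}{Q} = 9 \frac{\left(-148 + Q\right) \left(Q + \frac{-20 + Q}{-99 + Q}\right)}{Q} = \frac{9 \left(-148 + Q\right) \left(Q + \frac{-20 + Q}{-99 + Q}\right)}{Q}$)
$M{\left(-16 \right)} + 27398 = \frac{9 \left(2960 + \left(-16\right)^{3} - 246 \left(-16\right)^{2} + 14484 \left(-16\right)\right)}{\left(-16\right) \left(-99 - 16\right)} + 27398 = 9 \left(- \frac{1}{16}\right) \frac{1}{-115} \left(2960 - 4096 - 62976 - 231744\right) + 27398 = 9 \left(- \frac{1}{16}\right) \left(- \frac{1}{115}\right) \left(2960 - 4096 - 62976 - 231744\right) + 27398 = 9 \left(- \frac{1}{16}\right) \left(- \frac{1}{115}\right) \left(-295856\right) + 27398 = - \frac{166419}{115} + 27398 = \frac{2984351}{115}$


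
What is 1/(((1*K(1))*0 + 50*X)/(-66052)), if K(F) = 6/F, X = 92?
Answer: -16513/1150 ≈ -14.359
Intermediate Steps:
1/(((1*K(1))*0 + 50*X)/(-66052)) = 1/(((1*(6/1))*0 + 50*92)/(-66052)) = 1/(((1*(6*1))*0 + 4600)*(-1/66052)) = 1/(((1*6)*0 + 4600)*(-1/66052)) = 1/((6*0 + 4600)*(-1/66052)) = 1/((0 + 4600)*(-1/66052)) = 1/(4600*(-1/66052)) = 1/(-1150/16513) = -16513/1150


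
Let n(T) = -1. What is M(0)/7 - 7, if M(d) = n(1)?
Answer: -50/7 ≈ -7.1429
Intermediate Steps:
M(d) = -1
M(0)/7 - 7 = -1/7 - 7 = (⅐)*(-1) - 7 = -⅐ - 7 = -50/7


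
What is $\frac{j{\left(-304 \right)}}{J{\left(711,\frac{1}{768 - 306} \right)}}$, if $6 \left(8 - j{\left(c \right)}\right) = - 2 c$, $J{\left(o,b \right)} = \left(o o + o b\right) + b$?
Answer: $- \frac{21560}{116775707} \approx -0.00018463$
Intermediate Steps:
$J{\left(o,b \right)} = b + o^{2} + b o$ ($J{\left(o,b \right)} = \left(o^{2} + b o\right) + b = b + o^{2} + b o$)
$j{\left(c \right)} = 8 + \frac{c}{3}$ ($j{\left(c \right)} = 8 - \frac{\left(-2\right) c}{6} = 8 + \frac{c}{3}$)
$\frac{j{\left(-304 \right)}}{J{\left(711,\frac{1}{768 - 306} \right)}} = \frac{8 + \frac{1}{3} \left(-304\right)}{\frac{1}{768 - 306} + 711^{2} + \frac{1}{768 - 306} \cdot 711} = \frac{8 - \frac{304}{3}}{\frac{1}{462} + 505521 + \frac{1}{462} \cdot 711} = - \frac{280}{3 \left(\frac{1}{462} + 505521 + \frac{1}{462} \cdot 711\right)} = - \frac{280}{3 \left(\frac{1}{462} + 505521 + \frac{237}{154}\right)} = - \frac{280}{3 \cdot \frac{116775707}{231}} = \left(- \frac{280}{3}\right) \frac{231}{116775707} = - \frac{21560}{116775707}$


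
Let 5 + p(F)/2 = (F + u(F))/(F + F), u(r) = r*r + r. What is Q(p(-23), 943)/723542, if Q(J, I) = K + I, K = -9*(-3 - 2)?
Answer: 494/361771 ≈ 0.0013655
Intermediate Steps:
u(r) = r + r**2 (u(r) = r**2 + r = r + r**2)
p(F) = -10 + (F + F*(1 + F))/F (p(F) = -10 + 2*((F + F*(1 + F))/(F + F)) = -10 + 2*((F + F*(1 + F))/((2*F))) = -10 + 2*((F + F*(1 + F))*(1/(2*F))) = -10 + 2*((F + F*(1 + F))/(2*F)) = -10 + (F + F*(1 + F))/F)
K = 45 (K = -9*(-5) = 45)
Q(J, I) = 45 + I
Q(p(-23), 943)/723542 = (45 + 943)/723542 = 988*(1/723542) = 494/361771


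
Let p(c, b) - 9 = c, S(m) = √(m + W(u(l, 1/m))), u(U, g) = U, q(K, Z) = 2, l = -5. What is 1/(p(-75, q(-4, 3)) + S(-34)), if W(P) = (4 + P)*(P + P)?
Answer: -11/730 - I*√6/2190 ≈ -0.015068 - 0.0011185*I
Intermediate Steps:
W(P) = 2*P*(4 + P) (W(P) = (4 + P)*(2*P) = 2*P*(4 + P))
S(m) = √(10 + m) (S(m) = √(m + 2*(-5)*(4 - 5)) = √(m + 2*(-5)*(-1)) = √(m + 10) = √(10 + m))
p(c, b) = 9 + c
1/(p(-75, q(-4, 3)) + S(-34)) = 1/((9 - 75) + √(10 - 34)) = 1/(-66 + √(-24)) = 1/(-66 + 2*I*√6)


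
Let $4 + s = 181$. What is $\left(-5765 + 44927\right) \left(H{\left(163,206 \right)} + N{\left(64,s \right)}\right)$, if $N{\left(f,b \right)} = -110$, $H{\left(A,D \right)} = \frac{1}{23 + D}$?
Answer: $- \frac{986451618}{229} \approx -4.3076 \cdot 10^{6}$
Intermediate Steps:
$s = 177$ ($s = -4 + 181 = 177$)
$\left(-5765 + 44927\right) \left(H{\left(163,206 \right)} + N{\left(64,s \right)}\right) = \left(-5765 + 44927\right) \left(\frac{1}{23 + 206} - 110\right) = 39162 \left(\frac{1}{229} - 110\right) = 39162 \left(- \frac{25189}{229}\right) = - \frac{986451618}{229}$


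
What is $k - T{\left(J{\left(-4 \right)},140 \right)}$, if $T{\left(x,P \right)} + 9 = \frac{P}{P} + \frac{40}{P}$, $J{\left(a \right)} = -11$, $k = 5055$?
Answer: $\frac{35439}{7} \approx 5062.7$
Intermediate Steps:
$T{\left(x,P \right)} = -8 + \frac{40}{P}$ ($T{\left(x,P \right)} = -9 + \left(\frac{P}{P} + \frac{40}{P}\right) = -9 + \left(1 + \frac{40}{P}\right) = -8 + \frac{40}{P}$)
$k - T{\left(J{\left(-4 \right)},140 \right)} = 5055 - \left(-8 + \frac{40}{140}\right) = 5055 - \left(-8 + 40 \cdot \frac{1}{140}\right) = 5055 - \left(-8 + \frac{2}{7}\right) = 5055 - - \frac{54}{7} = 5055 + \frac{54}{7} = \frac{35439}{7}$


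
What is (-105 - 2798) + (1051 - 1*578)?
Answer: -2430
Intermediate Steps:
(-105 - 2798) + (1051 - 1*578) = -2903 + (1051 - 578) = -2903 + 473 = -2430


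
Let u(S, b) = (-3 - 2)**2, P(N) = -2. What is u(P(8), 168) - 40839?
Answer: -40814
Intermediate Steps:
u(S, b) = 25 (u(S, b) = (-5)**2 = 25)
u(P(8), 168) - 40839 = 25 - 40839 = -40814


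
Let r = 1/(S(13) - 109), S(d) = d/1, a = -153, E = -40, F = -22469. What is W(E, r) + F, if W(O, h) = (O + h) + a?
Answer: -2175553/96 ≈ -22662.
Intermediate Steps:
S(d) = d (S(d) = d*1 = d)
r = -1/96 (r = 1/(13 - 109) = 1/(-96) = -1/96 ≈ -0.010417)
W(O, h) = -153 + O + h (W(O, h) = (O + h) - 153 = -153 + O + h)
W(E, r) + F = (-153 - 40 - 1/96) - 22469 = -18529/96 - 22469 = -2175553/96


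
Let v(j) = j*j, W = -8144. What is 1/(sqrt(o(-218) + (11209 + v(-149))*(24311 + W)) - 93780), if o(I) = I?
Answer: -23445/2063637287 - sqrt(135034813)/4127274574 ≈ -1.4177e-5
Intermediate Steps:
v(j) = j**2
1/(sqrt(o(-218) + (11209 + v(-149))*(24311 + W)) - 93780) = 1/(sqrt(-218 + (11209 + (-149)**2)*(24311 - 8144)) - 93780) = 1/(sqrt(-218 + (11209 + 22201)*16167) - 93780) = 1/(sqrt(-218 + 33410*16167) - 93780) = 1/(sqrt(-218 + 540139470) - 93780) = 1/(sqrt(540139252) - 93780) = 1/(2*sqrt(135034813) - 93780) = 1/(-93780 + 2*sqrt(135034813))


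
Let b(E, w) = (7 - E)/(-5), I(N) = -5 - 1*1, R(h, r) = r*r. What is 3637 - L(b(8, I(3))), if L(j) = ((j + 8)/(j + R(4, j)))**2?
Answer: 88907/36 ≈ 2469.6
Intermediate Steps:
R(h, r) = r**2
I(N) = -6 (I(N) = -5 - 1 = -6)
b(E, w) = -7/5 + E/5 (b(E, w) = (7 - E)*(-1/5) = -7/5 + E/5)
L(j) = (8 + j)**2/(j + j**2)**2 (L(j) = ((j + 8)/(j + j**2))**2 = ((8 + j)/(j + j**2))**2 = (8 + j)**2/(j + j**2)**2)
3637 - L(b(8, I(3))) = 3637 - (8 + (-7/5 + (1/5)*8))**2/((-7/5 + (1/5)*8)**2*(1 + (-7/5 + (1/5)*8))**2) = 3637 - (8 + (-7/5 + 8/5))**2/((-7/5 + 8/5)**2*(1 + (-7/5 + 8/5))**2) = 3637 - (8 + 1/5)**2/(5**(-2)*(1 + 1/5)**2) = 3637 - 25*(41/5)**2/(6/5)**2 = 3637 - 25*25*1681/(36*25) = 3637 - 1*42025/36 = 3637 - 42025/36 = 88907/36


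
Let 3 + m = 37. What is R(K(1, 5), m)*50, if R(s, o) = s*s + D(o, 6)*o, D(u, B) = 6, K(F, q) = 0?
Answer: 10200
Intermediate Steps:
m = 34 (m = -3 + 37 = 34)
R(s, o) = s² + 6*o (R(s, o) = s*s + 6*o = s² + 6*o)
R(K(1, 5), m)*50 = (0² + 6*34)*50 = (0 + 204)*50 = 204*50 = 10200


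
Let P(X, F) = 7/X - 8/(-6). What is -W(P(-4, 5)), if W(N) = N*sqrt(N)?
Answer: 5*I*sqrt(15)/72 ≈ 0.26896*I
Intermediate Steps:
P(X, F) = 4/3 + 7/X (P(X, F) = 7/X - 8*(-1/6) = 7/X + 4/3 = 4/3 + 7/X)
W(N) = N**(3/2)
-W(P(-4, 5)) = -(4/3 + 7/(-4))**(3/2) = -(4/3 + 7*(-1/4))**(3/2) = -(4/3 - 7/4)**(3/2) = -(-5/12)**(3/2) = -(-5)*I*sqrt(15)/72 = 5*I*sqrt(15)/72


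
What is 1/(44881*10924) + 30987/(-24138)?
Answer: -844017094405/657465539004 ≈ -1.2837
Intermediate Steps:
1/(44881*10924) + 30987/(-24138) = (1/44881)*(1/10924) + 30987*(-1/24138) = 1/490280044 - 3443/2682 = -844017094405/657465539004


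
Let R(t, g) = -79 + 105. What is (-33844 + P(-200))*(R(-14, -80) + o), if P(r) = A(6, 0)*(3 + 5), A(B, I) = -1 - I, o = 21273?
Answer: -721013748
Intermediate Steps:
R(t, g) = 26
P(r) = -8 (P(r) = (-1 - 1*0)*(3 + 5) = (-1 + 0)*8 = -1*8 = -8)
(-33844 + P(-200))*(R(-14, -80) + o) = (-33844 - 8)*(26 + 21273) = -33852*21299 = -721013748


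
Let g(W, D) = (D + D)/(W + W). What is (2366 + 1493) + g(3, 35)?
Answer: 11612/3 ≈ 3870.7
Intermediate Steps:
g(W, D) = D/W (g(W, D) = (2*D)/((2*W)) = (2*D)*(1/(2*W)) = D/W)
(2366 + 1493) + g(3, 35) = (2366 + 1493) + 35/3 = 3859 + 35*(1/3) = 3859 + 35/3 = 11612/3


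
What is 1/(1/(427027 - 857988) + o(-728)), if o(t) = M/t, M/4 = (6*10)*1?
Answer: -39217451/12928921 ≈ -3.0333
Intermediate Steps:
M = 240 (M = 4*((6*10)*1) = 4*(60*1) = 4*60 = 240)
o(t) = 240/t
1/(1/(427027 - 857988) + o(-728)) = 1/(1/(427027 - 857988) + 240/(-728)) = 1/(1/(-430961) + 240*(-1/728)) = 1/(-1/430961 - 30/91) = 1/(-12928921/39217451) = -39217451/12928921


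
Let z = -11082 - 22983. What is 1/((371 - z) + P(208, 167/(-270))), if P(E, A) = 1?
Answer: 1/34437 ≈ 2.9039e-5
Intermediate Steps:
z = -34065
1/((371 - z) + P(208, 167/(-270))) = 1/((371 - 1*(-34065)) + 1) = 1/((371 + 34065) + 1) = 1/(34436 + 1) = 1/34437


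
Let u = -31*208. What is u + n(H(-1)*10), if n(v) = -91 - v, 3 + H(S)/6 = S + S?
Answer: -6239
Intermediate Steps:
H(S) = -18 + 12*S (H(S) = -18 + 6*(S + S) = -18 + 6*(2*S) = -18 + 12*S)
u = -6448
u + n(H(-1)*10) = -6448 + (-91 - (-18 + 12*(-1))*10) = -6448 + (-91 - (-18 - 12)*10) = -6448 + (-91 - (-30)*10) = -6448 + (-91 - 1*(-300)) = -6448 + (-91 + 300) = -6448 + 209 = -6239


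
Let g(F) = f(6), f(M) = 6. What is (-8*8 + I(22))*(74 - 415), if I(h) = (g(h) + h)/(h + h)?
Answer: 21607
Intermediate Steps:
g(F) = 6
I(h) = (6 + h)/(2*h) (I(h) = (6 + h)/(h + h) = (6 + h)/((2*h)) = (6 + h)*(1/(2*h)) = (6 + h)/(2*h))
(-8*8 + I(22))*(74 - 415) = (-8*8 + (½)*(6 + 22)/22)*(74 - 415) = (-64 + (½)*(1/22)*28)*(-341) = (-64 + 7/11)*(-341) = -697/11*(-341) = 21607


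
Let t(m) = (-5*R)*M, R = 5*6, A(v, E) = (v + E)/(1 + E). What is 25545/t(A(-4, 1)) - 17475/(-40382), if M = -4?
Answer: 34734773/807640 ≈ 43.008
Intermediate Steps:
A(v, E) = (E + v)/(1 + E)
R = 30
t(m) = 600 (t(m) = -5*30*(-4) = -150*(-4) = 600)
25545/t(A(-4, 1)) - 17475/(-40382) = 25545/600 - 17475/(-40382) = 25545*(1/600) - 17475*(-1/40382) = 1703/40 + 17475/40382 = 34734773/807640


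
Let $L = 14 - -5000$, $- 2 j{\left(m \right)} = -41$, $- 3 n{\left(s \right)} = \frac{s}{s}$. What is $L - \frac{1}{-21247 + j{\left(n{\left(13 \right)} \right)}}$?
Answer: $\frac{212859344}{42453} \approx 5014.0$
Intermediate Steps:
$n{\left(s \right)} = - \frac{1}{3}$ ($n{\left(s \right)} = - \frac{s \frac{1}{s}}{3} = \left(- \frac{1}{3}\right) 1 = - \frac{1}{3}$)
$j{\left(m \right)} = \frac{41}{2}$ ($j{\left(m \right)} = \left(- \frac{1}{2}\right) \left(-41\right) = \frac{41}{2}$)
$L = 5014$ ($L = 14 + 5000 = 5014$)
$L - \frac{1}{-21247 + j{\left(n{\left(13 \right)} \right)}} = 5014 - \frac{1}{-21247 + \frac{41}{2}} = 5014 - \frac{1}{- \frac{42453}{2}} = 5014 - - \frac{2}{42453} = 5014 + \frac{2}{42453} = \frac{212859344}{42453}$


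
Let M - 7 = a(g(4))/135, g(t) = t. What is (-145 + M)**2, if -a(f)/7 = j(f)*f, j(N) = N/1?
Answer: 351262564/18225 ≈ 19274.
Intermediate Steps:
j(N) = N (j(N) = N*1 = N)
a(f) = -7*f**2 (a(f) = -7*f*f = -7*f**2)
M = 833/135 (M = 7 - 7*4**2/135 = 7 - 7*16*(1/135) = 7 - 112*1/135 = 7 - 112/135 = 833/135 ≈ 6.1704)
(-145 + M)**2 = (-145 + 833/135)**2 = (-18742/135)**2 = 351262564/18225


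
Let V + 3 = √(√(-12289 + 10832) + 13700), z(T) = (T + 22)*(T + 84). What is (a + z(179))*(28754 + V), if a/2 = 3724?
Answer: 1734001561 + 60311*√(13700 + I*√1457) ≈ 1.7411e+9 + 9834.1*I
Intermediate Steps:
a = 7448 (a = 2*3724 = 7448)
z(T) = (22 + T)*(84 + T)
V = -3 + √(13700 + I*√1457) (V = -3 + √(√(-12289 + 10832) + 13700) = -3 + √(√(-1457) + 13700) = -3 + √(I*√1457 + 13700) = -3 + √(13700 + I*√1457) ≈ 114.05 + 0.16306*I)
(a + z(179))*(28754 + V) = (7448 + (1848 + 179² + 106*179))*(28754 + (-3 + √(13700 + I*√1457))) = (7448 + (1848 + 32041 + 18974))*(28751 + √(13700 + I*√1457)) = (7448 + 52863)*(28751 + √(13700 + I*√1457)) = 60311*(28751 + √(13700 + I*√1457)) = 1734001561 + 60311*√(13700 + I*√1457)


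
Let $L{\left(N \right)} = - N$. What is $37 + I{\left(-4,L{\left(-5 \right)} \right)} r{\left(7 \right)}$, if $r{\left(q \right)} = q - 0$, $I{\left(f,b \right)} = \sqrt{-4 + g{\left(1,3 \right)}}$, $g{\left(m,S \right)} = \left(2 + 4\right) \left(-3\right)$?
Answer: $37 + 7 i \sqrt{22} \approx 37.0 + 32.833 i$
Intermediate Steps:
$g{\left(m,S \right)} = -18$ ($g{\left(m,S \right)} = 6 \left(-3\right) = -18$)
$I{\left(f,b \right)} = i \sqrt{22}$ ($I{\left(f,b \right)} = \sqrt{-4 - 18} = \sqrt{-22} = i \sqrt{22}$)
$r{\left(q \right)} = q$ ($r{\left(q \right)} = q + 0 = q$)
$37 + I{\left(-4,L{\left(-5 \right)} \right)} r{\left(7 \right)} = 37 + i \sqrt{22} \cdot 7 = 37 + 7 i \sqrt{22}$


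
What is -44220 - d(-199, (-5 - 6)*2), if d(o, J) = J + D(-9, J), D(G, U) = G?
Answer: -44189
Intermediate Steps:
d(o, J) = -9 + J (d(o, J) = J - 9 = -9 + J)
-44220 - d(-199, (-5 - 6)*2) = -44220 - (-9 + (-5 - 6)*2) = -44220 - (-9 - 11*2) = -44220 - (-9 - 22) = -44220 - 1*(-31) = -44220 + 31 = -44189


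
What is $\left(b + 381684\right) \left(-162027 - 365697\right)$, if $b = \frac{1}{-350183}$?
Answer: $- \frac{70535193081792804}{350183} \approx -2.0142 \cdot 10^{11}$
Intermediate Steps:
$b = - \frac{1}{350183} \approx -2.8556 \cdot 10^{-6}$
$\left(b + 381684\right) \left(-162027 - 365697\right) = \left(- \frac{1}{350183} + 381684\right) \left(-162027 - 365697\right) = \frac{133659248171}{350183} \left(-527724\right) = - \frac{70535193081792804}{350183}$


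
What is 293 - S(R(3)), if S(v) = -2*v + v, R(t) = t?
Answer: 296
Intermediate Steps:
S(v) = -v
293 - S(R(3)) = 293 - (-1)*3 = 293 - 1*(-3) = 293 + 3 = 296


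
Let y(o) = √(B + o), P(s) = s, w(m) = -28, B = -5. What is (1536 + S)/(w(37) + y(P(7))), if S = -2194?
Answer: 9212/391 + 329*√2/391 ≈ 24.750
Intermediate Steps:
y(o) = √(-5 + o)
(1536 + S)/(w(37) + y(P(7))) = (1536 - 2194)/(-28 + √(-5 + 7)) = -658/(-28 + √2)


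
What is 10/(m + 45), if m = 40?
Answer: 2/17 ≈ 0.11765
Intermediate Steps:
10/(m + 45) = 10/(40 + 45) = 10/85 = 10*(1/85) = 2/17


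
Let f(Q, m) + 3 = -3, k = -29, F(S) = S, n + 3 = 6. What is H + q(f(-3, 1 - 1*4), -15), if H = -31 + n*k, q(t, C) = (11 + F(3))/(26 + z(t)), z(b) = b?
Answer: -1173/10 ≈ -117.30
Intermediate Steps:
n = 3 (n = -3 + 6 = 3)
f(Q, m) = -6 (f(Q, m) = -3 - 3 = -6)
q(t, C) = 14/(26 + t) (q(t, C) = (11 + 3)/(26 + t) = 14/(26 + t))
H = -118 (H = -31 + 3*(-29) = -31 - 87 = -118)
H + q(f(-3, 1 - 1*4), -15) = -118 + 14/(26 - 6) = -118 + 14/20 = -118 + 14*(1/20) = -118 + 7/10 = -1173/10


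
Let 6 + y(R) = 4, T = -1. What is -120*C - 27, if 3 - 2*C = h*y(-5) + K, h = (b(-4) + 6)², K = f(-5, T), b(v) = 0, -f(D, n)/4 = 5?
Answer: -5727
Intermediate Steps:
f(D, n) = -20 (f(D, n) = -4*5 = -20)
K = -20
y(R) = -2 (y(R) = -6 + 4 = -2)
h = 36 (h = (0 + 6)² = 6² = 36)
C = 95/2 (C = 3/2 - (36*(-2) - 20)/2 = 3/2 - (-72 - 20)/2 = 3/2 - ½*(-92) = 3/2 + 46 = 95/2 ≈ 47.500)
-120*C - 27 = -120*95/2 - 27 = -5700 - 27 = -5727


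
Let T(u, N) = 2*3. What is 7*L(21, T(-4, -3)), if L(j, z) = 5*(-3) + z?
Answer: -63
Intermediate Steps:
T(u, N) = 6
L(j, z) = -15 + z
7*L(21, T(-4, -3)) = 7*(-15 + 6) = 7*(-9) = -63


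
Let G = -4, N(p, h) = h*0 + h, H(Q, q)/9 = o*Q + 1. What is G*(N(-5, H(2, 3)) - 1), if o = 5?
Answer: -392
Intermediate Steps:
H(Q, q) = 9 + 45*Q (H(Q, q) = 9*(5*Q + 1) = 9*(1 + 5*Q) = 9 + 45*Q)
N(p, h) = h (N(p, h) = 0 + h = h)
G*(N(-5, H(2, 3)) - 1) = -4*((9 + 45*2) - 1) = -4*((9 + 90) - 1) = -4*(99 - 1) = -4*98 = -392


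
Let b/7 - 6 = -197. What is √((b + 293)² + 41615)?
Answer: √1131551 ≈ 1063.7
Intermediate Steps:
b = -1337 (b = 42 + 7*(-197) = 42 - 1379 = -1337)
√((b + 293)² + 41615) = √((-1337 + 293)² + 41615) = √((-1044)² + 41615) = √(1089936 + 41615) = √1131551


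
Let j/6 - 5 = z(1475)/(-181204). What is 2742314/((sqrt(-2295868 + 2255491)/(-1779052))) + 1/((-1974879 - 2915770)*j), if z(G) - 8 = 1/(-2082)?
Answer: -62877788/9225314276373265 + 4878719206328*I*sqrt(40377)/40377 ≈ -6.8158e-9 + 2.4279e+10*I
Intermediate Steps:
z(G) = 16655/2082 (z(G) = 8 + 1/(-2082) = 8 - 1/2082 = 16655/2082)
j = 1886316985/62877788 (j = 30 + 6*((16655/2082)/(-181204)) = 30 + 6*((16655/2082)*(-1/181204)) = 30 + 6*(-16655/377266728) = 30 - 16655/62877788 = 1886316985/62877788 ≈ 30.000)
2742314/((sqrt(-2295868 + 2255491)/(-1779052))) + 1/((-1974879 - 2915770)*j) = 2742314/((sqrt(-2295868 + 2255491)/(-1779052))) + 1/((-1974879 - 2915770)*(1886316985/62877788)) = 2742314/((sqrt(-40377)*(-1/1779052))) + (62877788/1886316985)/(-4890649) = 2742314/(((I*sqrt(40377))*(-1/1779052))) - 1/4890649*62877788/1886316985 = 2742314/((-I*sqrt(40377)/1779052)) - 62877788/9225314276373265 = 2742314*(1779052*I*sqrt(40377)/40377) - 62877788/9225314276373265 = 4878719206328*I*sqrt(40377)/40377 - 62877788/9225314276373265 = -62877788/9225314276373265 + 4878719206328*I*sqrt(40377)/40377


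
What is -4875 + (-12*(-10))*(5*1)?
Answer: -4275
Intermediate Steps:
-4875 + (-12*(-10))*(5*1) = -4875 + 120*5 = -4875 + 600 = -4275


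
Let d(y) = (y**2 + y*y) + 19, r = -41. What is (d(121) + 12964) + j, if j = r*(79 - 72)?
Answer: 41978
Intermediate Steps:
d(y) = 19 + 2*y**2 (d(y) = (y**2 + y**2) + 19 = 2*y**2 + 19 = 19 + 2*y**2)
j = -287 (j = -41*(79 - 72) = -41*7 = -287)
(d(121) + 12964) + j = ((19 + 2*121**2) + 12964) - 287 = ((19 + 2*14641) + 12964) - 287 = ((19 + 29282) + 12964) - 287 = (29301 + 12964) - 287 = 42265 - 287 = 41978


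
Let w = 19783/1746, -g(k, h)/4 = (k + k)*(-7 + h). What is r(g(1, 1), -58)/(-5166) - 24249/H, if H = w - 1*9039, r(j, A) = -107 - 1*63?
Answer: 110700798017/40714049313 ≈ 2.7190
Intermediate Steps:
g(k, h) = -8*k*(-7 + h) (g(k, h) = -4*(k + k)*(-7 + h) = -4*2*k*(-7 + h) = -8*k*(-7 + h))
r(j, A) = -170 (r(j, A) = -107 - 63 = -170)
w = 19783/1746 (w = 19783*(1/1746) = 19783/1746 ≈ 11.330)
H = -15762311/1746 (H = 19783/1746 - 1*9039 = 19783/1746 - 9039 = -15762311/1746 ≈ -9027.7)
r(g(1, 1), -58)/(-5166) - 24249/H = -170/(-5166) - 24249/(-15762311/1746) = -170*(-1/5166) - 24249*(-1746/15762311) = 85/2583 + 42338754/15762311 = 110700798017/40714049313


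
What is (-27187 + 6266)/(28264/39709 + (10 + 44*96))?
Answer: -830751989/168156170 ≈ -4.9404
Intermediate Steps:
(-27187 + 6266)/(28264/39709 + (10 + 44*96)) = -20921/(28264*(1/39709) + (10 + 4224)) = -20921/(28264/39709 + 4234) = -20921/168156170/39709 = -20921*39709/168156170 = -830751989/168156170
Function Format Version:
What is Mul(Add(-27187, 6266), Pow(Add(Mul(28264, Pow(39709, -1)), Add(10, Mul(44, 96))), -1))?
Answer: Rational(-830751989, 168156170) ≈ -4.9404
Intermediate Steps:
Mul(Add(-27187, 6266), Pow(Add(Mul(28264, Pow(39709, -1)), Add(10, Mul(44, 96))), -1)) = Mul(-20921, Pow(Add(Mul(28264, Rational(1, 39709)), Add(10, 4224)), -1)) = Mul(-20921, Pow(Add(Rational(28264, 39709), 4234), -1)) = Mul(-20921, Pow(Rational(168156170, 39709), -1)) = Mul(-20921, Rational(39709, 168156170)) = Rational(-830751989, 168156170)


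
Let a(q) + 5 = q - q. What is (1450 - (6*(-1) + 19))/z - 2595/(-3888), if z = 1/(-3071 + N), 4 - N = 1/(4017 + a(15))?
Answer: -5728968682745/1299888 ≈ -4.4073e+6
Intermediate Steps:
a(q) = -5 (a(q) = -5 + (q - q) = -5 + 0 = -5)
N = 16047/4012 (N = 4 - 1/(4017 - 5) = 4 - 1/4012 = 16047/4012 ≈ 3.9998)
z = -4012/12304805 (z = 1/(-3071 + 16047/4012) = 1/(-12304805/4012) = -4012/12304805 ≈ -0.00032605)
(1450 - (6*(-1) + 19))/z - 2595/(-3888) = (1450 - (6*(-1) + 19))/(-4012/12304805) - 2595/(-3888) = (1450 - (-6 + 19))*(-12304805/4012) - 2595*(-1/3888) = (1450 - 1*13)*(-12304805/4012) + 865/1296 = (1450 - 13)*(-12304805/4012) + 865/1296 = 1437*(-12304805/4012) + 865/1296 = -17682004785/4012 + 865/1296 = -5728968682745/1299888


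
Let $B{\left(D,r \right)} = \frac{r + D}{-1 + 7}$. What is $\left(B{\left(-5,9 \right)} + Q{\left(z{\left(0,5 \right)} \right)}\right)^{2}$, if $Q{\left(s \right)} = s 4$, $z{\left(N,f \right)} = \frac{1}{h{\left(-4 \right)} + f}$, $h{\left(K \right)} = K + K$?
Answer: $\frac{4}{9} \approx 0.44444$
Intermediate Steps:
$h{\left(K \right)} = 2 K$
$B{\left(D,r \right)} = \frac{D}{6} + \frac{r}{6}$ ($B{\left(D,r \right)} = \frac{D + r}{6} = \left(D + r\right) \frac{1}{6} = \frac{D}{6} + \frac{r}{6}$)
$z{\left(N,f \right)} = \frac{1}{-8 + f}$ ($z{\left(N,f \right)} = \frac{1}{2 \left(-4\right) + f} = \frac{1}{-8 + f}$)
$Q{\left(s \right)} = 4 s$
$\left(B{\left(-5,9 \right)} + Q{\left(z{\left(0,5 \right)} \right)}\right)^{2} = \left(\left(\frac{1}{6} \left(-5\right) + \frac{1}{6} \cdot 9\right) + \frac{4}{-8 + 5}\right)^{2} = \left(\left(- \frac{5}{6} + \frac{3}{2}\right) + \frac{4}{-3}\right)^{2} = \left(\frac{2}{3} + 4 \left(- \frac{1}{3}\right)\right)^{2} = \left(\frac{2}{3} - \frac{4}{3}\right)^{2} = \left(- \frac{2}{3}\right)^{2} = \frac{4}{9}$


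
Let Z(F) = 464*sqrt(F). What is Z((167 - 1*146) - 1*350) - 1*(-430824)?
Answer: 430824 + 464*I*sqrt(329) ≈ 4.3082e+5 + 8416.2*I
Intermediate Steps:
Z((167 - 1*146) - 1*350) - 1*(-430824) = 464*sqrt((167 - 1*146) - 1*350) - 1*(-430824) = 464*sqrt((167 - 146) - 350) + 430824 = 464*sqrt(21 - 350) + 430824 = 464*sqrt(-329) + 430824 = 464*(I*sqrt(329)) + 430824 = 464*I*sqrt(329) + 430824 = 430824 + 464*I*sqrt(329)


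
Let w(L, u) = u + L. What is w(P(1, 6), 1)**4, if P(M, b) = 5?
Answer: 1296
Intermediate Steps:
w(L, u) = L + u
w(P(1, 6), 1)**4 = (5 + 1)**4 = 6**4 = 1296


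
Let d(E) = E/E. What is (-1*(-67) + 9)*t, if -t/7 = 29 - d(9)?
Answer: -14896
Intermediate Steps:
d(E) = 1
t = -196 (t = -7*(29 - 1*1) = -7*(29 - 1) = -7*28 = -196)
(-1*(-67) + 9)*t = (-1*(-67) + 9)*(-196) = (67 + 9)*(-196) = 76*(-196) = -14896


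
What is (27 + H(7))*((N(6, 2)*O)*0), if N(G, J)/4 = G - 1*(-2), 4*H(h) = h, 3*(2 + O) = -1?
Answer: 0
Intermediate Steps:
O = -7/3 (O = -2 + (⅓)*(-1) = -2 - ⅓ = -7/3 ≈ -2.3333)
H(h) = h/4
N(G, J) = 8 + 4*G (N(G, J) = 4*(G - 1*(-2)) = 4*(G + 2) = 4*(2 + G) = 8 + 4*G)
(27 + H(7))*((N(6, 2)*O)*0) = (27 + (¼)*7)*(((8 + 4*6)*(-7/3))*0) = (27 + 7/4)*(((8 + 24)*(-7/3))*0) = 115*((32*(-7/3))*0)/4 = 115*(-224/3*0)/4 = (115/4)*0 = 0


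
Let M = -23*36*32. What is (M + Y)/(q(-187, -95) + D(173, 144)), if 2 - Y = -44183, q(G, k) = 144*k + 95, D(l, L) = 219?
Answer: -17689/13366 ≈ -1.3234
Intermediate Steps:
q(G, k) = 95 + 144*k
M = -26496 (M = -828*32 = -26496)
Y = 44185 (Y = 2 - 1*(-44183) = 2 + 44183 = 44185)
(M + Y)/(q(-187, -95) + D(173, 144)) = (-26496 + 44185)/((95 + 144*(-95)) + 219) = 17689/((95 - 13680) + 219) = 17689/(-13585 + 219) = 17689/(-13366) = 17689*(-1/13366) = -17689/13366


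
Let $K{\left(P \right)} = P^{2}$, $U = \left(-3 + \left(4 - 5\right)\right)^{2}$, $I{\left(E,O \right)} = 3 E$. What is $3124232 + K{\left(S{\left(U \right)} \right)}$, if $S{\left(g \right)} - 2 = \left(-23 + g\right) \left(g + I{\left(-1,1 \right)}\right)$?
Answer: $3132153$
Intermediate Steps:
$U = 16$ ($U = \left(-3 - 1\right)^{2} = \left(-4\right)^{2} = 16$)
$S{\left(g \right)} = 2 + \left(-23 + g\right) \left(-3 + g\right)$ ($S{\left(g \right)} = 2 + \left(-23 + g\right) \left(g + 3 \left(-1\right)\right) = 2 + \left(-23 + g\right) \left(g - 3\right) = 2 + \left(-23 + g\right) \left(-3 + g\right)$)
$3124232 + K{\left(S{\left(U \right)} \right)} = 3124232 + \left(71 + 16^{2} - 416\right)^{2} = 3124232 + \left(71 + 256 - 416\right)^{2} = 3124232 + \left(-89\right)^{2} = 3124232 + 7921 = 3132153$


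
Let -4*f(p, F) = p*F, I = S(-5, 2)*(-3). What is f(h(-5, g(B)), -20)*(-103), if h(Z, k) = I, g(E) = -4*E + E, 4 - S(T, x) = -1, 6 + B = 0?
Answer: 7725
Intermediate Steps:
B = -6 (B = -6 + 0 = -6)
S(T, x) = 5 (S(T, x) = 4 - 1*(-1) = 4 + 1 = 5)
g(E) = -3*E
I = -15 (I = 5*(-3) = -15)
h(Z, k) = -15
f(p, F) = -F*p/4 (f(p, F) = -p*F/4 = -F*p/4)
f(h(-5, g(B)), -20)*(-103) = -¼*(-20)*(-15)*(-103) = -75*(-103) = 7725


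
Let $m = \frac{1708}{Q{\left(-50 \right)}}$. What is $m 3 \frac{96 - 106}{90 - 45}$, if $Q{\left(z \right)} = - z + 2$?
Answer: $- \frac{854}{39} \approx -21.897$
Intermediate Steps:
$Q{\left(z \right)} = 2 - z$
$m = \frac{427}{13}$ ($m = \frac{1708}{2 - -50} = \frac{1708}{2 + 50} = \frac{1708}{52} = 1708 \cdot \frac{1}{52} = \frac{427}{13} \approx 32.846$)
$m 3 \frac{96 - 106}{90 - 45} = \frac{427 \cdot 3 \frac{96 - 106}{90 - 45}}{13} = \frac{427 \cdot 3 \left(- \frac{10}{45}\right)}{13} = \frac{427 \cdot 3 \left(\left(-10\right) \frac{1}{45}\right)}{13} = \frac{427 \cdot 3 \left(- \frac{2}{9}\right)}{13} = \frac{427}{13} \left(- \frac{2}{3}\right) = - \frac{854}{39}$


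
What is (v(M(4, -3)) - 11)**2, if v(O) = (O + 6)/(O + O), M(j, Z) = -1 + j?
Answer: 361/4 ≈ 90.250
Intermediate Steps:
v(O) = (6 + O)/(2*O) (v(O) = (6 + O)/((2*O)) = (6 + O)*(1/(2*O)) = (6 + O)/(2*O))
(v(M(4, -3)) - 11)**2 = ((6 + (-1 + 4))/(2*(-1 + 4)) - 11)**2 = ((1/2)*(6 + 3)/3 - 11)**2 = ((1/2)*(1/3)*9 - 11)**2 = (3/2 - 11)**2 = (-19/2)**2 = 361/4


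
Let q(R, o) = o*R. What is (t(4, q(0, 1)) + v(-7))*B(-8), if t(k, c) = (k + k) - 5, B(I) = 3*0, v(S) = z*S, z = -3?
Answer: 0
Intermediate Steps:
q(R, o) = R*o
v(S) = -3*S
B(I) = 0
t(k, c) = -5 + 2*k (t(k, c) = 2*k - 5 = -5 + 2*k)
(t(4, q(0, 1)) + v(-7))*B(-8) = ((-5 + 2*4) - 3*(-7))*0 = ((-5 + 8) + 21)*0 = (3 + 21)*0 = 24*0 = 0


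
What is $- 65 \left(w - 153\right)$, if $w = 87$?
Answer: $4290$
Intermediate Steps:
$- 65 \left(w - 153\right) = - 65 \left(87 - 153\right) = \left(-65\right) \left(-66\right) = 4290$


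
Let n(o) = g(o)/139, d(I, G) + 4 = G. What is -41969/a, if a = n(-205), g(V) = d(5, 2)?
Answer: 5833691/2 ≈ 2.9168e+6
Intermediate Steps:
d(I, G) = -4 + G
g(V) = -2 (g(V) = -4 + 2 = -2)
n(o) = -2/139
a = -2/139 ≈ -0.014388
-41969/a = -41969/(-2/139) = -41969*(-139/2) = 5833691/2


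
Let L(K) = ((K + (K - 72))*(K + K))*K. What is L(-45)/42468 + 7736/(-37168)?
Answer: -257442263/16442194 ≈ -15.657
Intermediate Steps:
L(K) = 2*K²*(-72 + 2*K) (L(K) = ((K + (-72 + K))*(2*K))*K = ((-72 + 2*K)*(2*K))*K = (2*K*(-72 + 2*K))*K = 2*K²*(-72 + 2*K))
L(-45)/42468 + 7736/(-37168) = (4*(-45)²*(-36 - 45))/42468 + 7736/(-37168) = (4*2025*(-81))*(1/42468) + 7736*(-1/37168) = -656100*1/42468 - 967/4646 = -54675/3539 - 967/4646 = -257442263/16442194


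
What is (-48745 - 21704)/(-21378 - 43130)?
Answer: 70449/64508 ≈ 1.0921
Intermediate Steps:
(-48745 - 21704)/(-21378 - 43130) = -70449/(-64508) = -70449*(-1/64508) = 70449/64508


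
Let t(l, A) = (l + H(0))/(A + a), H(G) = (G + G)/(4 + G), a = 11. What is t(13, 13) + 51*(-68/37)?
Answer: -82751/888 ≈ -93.188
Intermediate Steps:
H(G) = 2*G/(4 + G) (H(G) = (2*G)/(4 + G) = 2*G/(4 + G))
t(l, A) = l/(11 + A) (t(l, A) = (l + 2*0/(4 + 0))/(A + 11) = (l + 2*0/4)/(11 + A) = (l + 2*0*(¼))/(11 + A) = (l + 0)/(11 + A) = l/(11 + A))
t(13, 13) + 51*(-68/37) = 13/(11 + 13) + 51*(-68/37) = 13/24 + 51*(-68*1/37) = 13*(1/24) + 51*(-68/37) = 13/24 - 3468/37 = -82751/888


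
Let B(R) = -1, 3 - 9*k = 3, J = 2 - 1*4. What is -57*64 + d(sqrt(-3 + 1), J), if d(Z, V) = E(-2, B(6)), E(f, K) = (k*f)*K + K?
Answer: -3649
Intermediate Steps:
J = -2 (J = 2 - 4 = -2)
k = 0 (k = 1/3 - 1/9*3 = 1/3 - 1/3 = 0)
E(f, K) = K (E(f, K) = (0*f)*K + K = 0*K + K = 0 + K = K)
d(Z, V) = -1
-57*64 + d(sqrt(-3 + 1), J) = -57*64 - 1 = -3648 - 1 = -3649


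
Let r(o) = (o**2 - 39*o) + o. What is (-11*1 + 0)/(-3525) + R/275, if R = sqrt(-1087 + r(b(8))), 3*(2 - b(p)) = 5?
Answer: 11/3525 + 2*I*sqrt(2474)/825 ≈ 0.0031206 + 0.12058*I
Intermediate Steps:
b(p) = 1/3 (b(p) = 2 - 1/3*5 = 2 - 5/3 = 1/3)
r(o) = o**2 - 38*o
R = 2*I*sqrt(2474)/3 (R = sqrt(-1087 + (-38 + 1/3)/3) = sqrt(-1087 + (1/3)*(-113/3)) = sqrt(-1087 - 113/9) = sqrt(-9896/9) = 2*I*sqrt(2474)/3 ≈ 33.16*I)
(-11*1 + 0)/(-3525) + R/275 = (-11*1 + 0)/(-3525) + (2*I*sqrt(2474)/3)/275 = (-11 + 0)*(-1/3525) + (2*I*sqrt(2474)/3)*(1/275) = -11*(-1/3525) + 2*I*sqrt(2474)/825 = 11/3525 + 2*I*sqrt(2474)/825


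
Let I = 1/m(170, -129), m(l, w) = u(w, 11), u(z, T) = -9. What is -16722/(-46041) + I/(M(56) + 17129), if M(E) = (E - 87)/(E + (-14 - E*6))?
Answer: 84209768948/231860496237 ≈ 0.36319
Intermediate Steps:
m(l, w) = -9
M(E) = (-87 + E)/(-14 - 5*E) (M(E) = (-87 + E)/(E + (-14 - 6*E)) = (-87 + E)/(-14 - 5*E))
I = -⅑ (I = 1/(-9) = -⅑ ≈ -0.11111)
-16722/(-46041) + I/(M(56) + 17129) = -16722/(-46041) - 1/(9*((87 - 1*56)/(14 + 5*56) + 17129)) = -16722*(-1/46041) - 1/(9*((87 - 56)/(14 + 280) + 17129)) = 5574/15347 - 1/(9*(31/294 + 17129)) = 5574/15347 - 1/(9*5035957/294) = 5574/15347 - ⅑*294/5035957 = 5574/15347 - 98/15107871 = 84209768948/231860496237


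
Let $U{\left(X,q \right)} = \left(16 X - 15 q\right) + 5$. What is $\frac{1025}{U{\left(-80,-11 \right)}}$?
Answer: $- \frac{205}{222} \approx -0.92342$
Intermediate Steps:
$U{\left(X,q \right)} = 5 - 15 q + 16 X$ ($U{\left(X,q \right)} = \left(- 15 q + 16 X\right) + 5 = 5 - 15 q + 16 X$)
$\frac{1025}{U{\left(-80,-11 \right)}} = \frac{1025}{5 - -165 + 16 \left(-80\right)} = \frac{1025}{5 + 165 - 1280} = \frac{1025}{-1110} = 1025 \left(- \frac{1}{1110}\right) = - \frac{205}{222}$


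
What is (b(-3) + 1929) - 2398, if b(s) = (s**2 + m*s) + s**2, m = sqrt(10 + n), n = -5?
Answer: -451 - 3*sqrt(5) ≈ -457.71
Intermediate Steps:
m = sqrt(5) (m = sqrt(10 - 5) = sqrt(5) ≈ 2.2361)
b(s) = 2*s**2 + s*sqrt(5) (b(s) = (s**2 + sqrt(5)*s) + s**2 = (s**2 + s*sqrt(5)) + s**2 = 2*s**2 + s*sqrt(5))
(b(-3) + 1929) - 2398 = (-3*(sqrt(5) + 2*(-3)) + 1929) - 2398 = (-3*(sqrt(5) - 6) + 1929) - 2398 = (-3*(-6 + sqrt(5)) + 1929) - 2398 = ((18 - 3*sqrt(5)) + 1929) - 2398 = (1947 - 3*sqrt(5)) - 2398 = -451 - 3*sqrt(5)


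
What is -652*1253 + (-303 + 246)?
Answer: -817013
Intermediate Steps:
-652*1253 + (-303 + 246) = -816956 - 57 = -817013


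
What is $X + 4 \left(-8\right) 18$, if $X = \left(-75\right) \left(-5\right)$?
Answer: $-201$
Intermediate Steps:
$X = 375$
$X + 4 \left(-8\right) 18 = 375 + 4 \left(-8\right) 18 = 375 - 576 = -201$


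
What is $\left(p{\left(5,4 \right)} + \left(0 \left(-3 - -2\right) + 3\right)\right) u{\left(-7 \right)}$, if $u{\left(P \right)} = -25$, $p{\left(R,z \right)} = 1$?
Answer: $-100$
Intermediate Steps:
$\left(p{\left(5,4 \right)} + \left(0 \left(-3 - -2\right) + 3\right)\right) u{\left(-7 \right)} = \left(1 + \left(0 \left(-3 - -2\right) + 3\right)\right) \left(-25\right) = \left(1 + \left(0 \left(-3 + 2\right) + 3\right)\right) \left(-25\right) = \left(1 + \left(0 \left(-1\right) + 3\right)\right) \left(-25\right) = \left(1 + \left(0 + 3\right)\right) \left(-25\right) = \left(1 + 3\right) \left(-25\right) = 4 \left(-25\right) = -100$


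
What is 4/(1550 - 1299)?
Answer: 4/251 ≈ 0.015936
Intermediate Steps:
4/(1550 - 1299) = 4/251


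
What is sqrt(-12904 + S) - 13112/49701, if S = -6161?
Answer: -13112/49701 + I*sqrt(19065) ≈ -0.26382 + 138.08*I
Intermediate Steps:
sqrt(-12904 + S) - 13112/49701 = sqrt(-12904 - 6161) - 13112/49701 = sqrt(-19065) - 13112*1/49701 = I*sqrt(19065) - 13112/49701 = -13112/49701 + I*sqrt(19065)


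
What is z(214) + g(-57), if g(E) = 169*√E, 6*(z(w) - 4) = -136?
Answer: -56/3 + 169*I*√57 ≈ -18.667 + 1275.9*I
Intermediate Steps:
z(w) = -56/3 (z(w) = 4 + (⅙)*(-136) = 4 - 68/3 = -56/3)
z(214) + g(-57) = -56/3 + 169*√(-57) = -56/3 + 169*(I*√57) = -56/3 + 169*I*√57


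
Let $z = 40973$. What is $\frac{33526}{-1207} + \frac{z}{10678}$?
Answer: $- \frac{308536217}{12888346} \approx -23.939$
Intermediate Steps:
$\frac{33526}{-1207} + \frac{z}{10678} = \frac{33526}{-1207} + \frac{40973}{10678} = 33526 \left(- \frac{1}{1207}\right) + 40973 \cdot \frac{1}{10678} = - \frac{33526}{1207} + \frac{40973}{10678} = - \frac{308536217}{12888346}$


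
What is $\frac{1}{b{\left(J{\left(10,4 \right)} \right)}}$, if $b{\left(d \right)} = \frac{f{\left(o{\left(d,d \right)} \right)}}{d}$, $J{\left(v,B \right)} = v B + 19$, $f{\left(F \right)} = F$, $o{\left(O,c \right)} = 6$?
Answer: $\frac{59}{6} \approx 9.8333$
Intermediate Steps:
$J{\left(v,B \right)} = 19 + B v$ ($J{\left(v,B \right)} = B v + 19 = 19 + B v$)
$b{\left(d \right)} = \frac{6}{d}$
$\frac{1}{b{\left(J{\left(10,4 \right)} \right)}} = \frac{1}{6 \frac{1}{19 + 4 \cdot 10}} = \frac{1}{6 \frac{1}{19 + 40}} = \frac{1}{6 \cdot \frac{1}{59}} = \frac{1}{\frac{6}{59}} = \frac{59}{6}$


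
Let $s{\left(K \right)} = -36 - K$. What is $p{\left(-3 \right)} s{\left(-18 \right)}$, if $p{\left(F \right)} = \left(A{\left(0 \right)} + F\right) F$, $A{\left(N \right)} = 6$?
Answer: $162$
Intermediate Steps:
$p{\left(F \right)} = F \left(6 + F\right)$ ($p{\left(F \right)} = \left(6 + F\right) F = F \left(6 + F\right)$)
$p{\left(-3 \right)} s{\left(-18 \right)} = - 3 \left(6 - 3\right) \left(-36 - -18\right) = \left(-3\right) 3 \left(-36 + 18\right) = \left(-9\right) \left(-18\right) = 162$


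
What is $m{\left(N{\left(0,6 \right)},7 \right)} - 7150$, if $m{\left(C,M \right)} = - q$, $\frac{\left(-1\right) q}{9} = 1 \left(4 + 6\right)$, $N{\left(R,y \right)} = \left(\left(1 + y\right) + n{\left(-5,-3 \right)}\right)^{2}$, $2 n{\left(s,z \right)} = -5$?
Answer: $-7060$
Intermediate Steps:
$n{\left(s,z \right)} = - \frac{5}{2}$ ($n{\left(s,z \right)} = \frac{1}{2} \left(-5\right) = - \frac{5}{2}$)
$N{\left(R,y \right)} = \left(- \frac{3}{2} + y\right)^{2}$ ($N{\left(R,y \right)} = \left(\left(1 + y\right) - \frac{5}{2}\right)^{2} = \left(- \frac{3}{2} + y\right)^{2}$)
$q = -90$ ($q = - 9 \cdot 1 \left(4 + 6\right) = - 9 \cdot 1 \cdot 10 = \left(-9\right) 10 = -90$)
$m{\left(C,M \right)} = 90$ ($m{\left(C,M \right)} = \left(-1\right) \left(-90\right) = 90$)
$m{\left(N{\left(0,6 \right)},7 \right)} - 7150 = 90 - 7150 = -7060$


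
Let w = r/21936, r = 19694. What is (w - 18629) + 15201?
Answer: -37588457/10968 ≈ -3427.1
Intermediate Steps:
w = 9847/10968 (w = 19694/21936 = 19694*(1/21936) = 9847/10968 ≈ 0.89779)
(w - 18629) + 15201 = (9847/10968 - 18629) + 15201 = -204313025/10968 + 15201 = -37588457/10968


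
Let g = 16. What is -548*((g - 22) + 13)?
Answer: -3836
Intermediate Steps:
-548*((g - 22) + 13) = -548*((16 - 22) + 13) = -548*(-6 + 13) = -548*7 = -3836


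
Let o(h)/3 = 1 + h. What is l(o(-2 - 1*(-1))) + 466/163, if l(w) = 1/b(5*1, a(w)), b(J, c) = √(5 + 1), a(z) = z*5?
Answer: 466/163 + √6/6 ≈ 3.2671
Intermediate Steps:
a(z) = 5*z
o(h) = 3 + 3*h (o(h) = 3*(1 + h) = 3 + 3*h)
b(J, c) = √6
l(w) = √6/6 (l(w) = 1/(√6) = √6/6)
l(o(-2 - 1*(-1))) + 466/163 = √6/6 + 466/163 = 466/163 + √6/6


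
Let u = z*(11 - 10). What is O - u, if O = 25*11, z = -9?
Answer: 284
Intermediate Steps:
u = -9 (u = -9*(11 - 10) = -9*1 = -9)
O = 275
O - u = 275 - 1*(-9) = 275 + 9 = 284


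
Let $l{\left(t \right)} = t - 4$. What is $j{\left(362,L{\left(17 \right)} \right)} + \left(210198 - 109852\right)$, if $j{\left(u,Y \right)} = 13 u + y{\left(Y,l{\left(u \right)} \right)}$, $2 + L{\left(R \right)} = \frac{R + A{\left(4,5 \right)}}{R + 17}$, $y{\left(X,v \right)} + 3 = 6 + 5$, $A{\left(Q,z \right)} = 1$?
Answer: $105060$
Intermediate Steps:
$l{\left(t \right)} = -4 + t$
$y{\left(X,v \right)} = 8$ ($y{\left(X,v \right)} = -3 + \left(6 + 5\right) = -3 + 11 = 8$)
$L{\left(R \right)} = -2 + \frac{1 + R}{17 + R}$ ($L{\left(R \right)} = -2 + \frac{R + 1}{R + 17} = -2 + \frac{1 + R}{17 + R}$)
$j{\left(u,Y \right)} = 8 + 13 u$ ($j{\left(u,Y \right)} = 13 u + 8 = 8 + 13 u$)
$j{\left(362,L{\left(17 \right)} \right)} + \left(210198 - 109852\right) = \left(8 + 13 \cdot 362\right) + \left(210198 - 109852\right) = \left(8 + 4706\right) + 100346 = 4714 + 100346 = 105060$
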